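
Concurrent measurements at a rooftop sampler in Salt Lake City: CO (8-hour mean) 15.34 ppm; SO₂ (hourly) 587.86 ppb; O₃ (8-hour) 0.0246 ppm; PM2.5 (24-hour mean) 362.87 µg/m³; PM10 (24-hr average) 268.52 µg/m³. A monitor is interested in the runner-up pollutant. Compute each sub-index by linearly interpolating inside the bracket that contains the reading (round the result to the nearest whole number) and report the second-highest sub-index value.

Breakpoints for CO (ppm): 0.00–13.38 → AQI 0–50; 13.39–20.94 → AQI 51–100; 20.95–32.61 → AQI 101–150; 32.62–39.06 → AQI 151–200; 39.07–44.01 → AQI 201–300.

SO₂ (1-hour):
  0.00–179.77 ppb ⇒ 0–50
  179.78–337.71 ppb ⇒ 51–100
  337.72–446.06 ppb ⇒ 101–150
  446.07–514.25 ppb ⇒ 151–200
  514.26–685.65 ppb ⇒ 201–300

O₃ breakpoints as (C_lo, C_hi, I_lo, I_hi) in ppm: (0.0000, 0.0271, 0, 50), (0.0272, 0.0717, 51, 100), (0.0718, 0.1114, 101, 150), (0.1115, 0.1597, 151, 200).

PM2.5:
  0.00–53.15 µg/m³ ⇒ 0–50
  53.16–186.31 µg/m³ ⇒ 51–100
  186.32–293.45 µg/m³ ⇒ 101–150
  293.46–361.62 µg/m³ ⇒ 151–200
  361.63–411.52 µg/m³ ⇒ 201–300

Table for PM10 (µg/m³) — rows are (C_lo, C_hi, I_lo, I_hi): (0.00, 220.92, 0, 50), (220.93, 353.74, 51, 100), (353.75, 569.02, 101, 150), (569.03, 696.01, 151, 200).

203

CO 15.34: bracket 13.39–20.94 → index 51–100; slope 49/7.55, offset 1.95.
AQI = 51 + 49/7.55·1.95 ≈ 63.66 ⇒ 64.
SO₂: 587.86 ∈ [514.26, 685.65] ↔ index [201, 300].
201 + (587.86−514.26)·(300−201)/(685.65−514.26) = 201 + 73.60·99/171.39 ≈ 243.51, so AQI = 244.
O₃: 0.0246 lies in 0.0000–0.0271, so I_lo=0, I_hi=50, C_lo=0.0000, C_hi=0.0271.
(50−0)/(0.0271−0.0000) × (0.0246−0.0000) + 0 = 50/0.0271 × 0.0246 + 0 ≈ 45.39 → 45.
PM2.5: row 361.63–411.52 (AQI 201–300). (300−201)·(362.87−361.63)/(411.52−361.63) + 201 = 99·1.24/49.89 + 201 ≈ 203.46 → 203.
PM10 268.52: bracket 220.93–353.74 → index 51–100; slope 49/132.81, offset 47.59.
AQI = 51 + 49/132.81·47.59 ≈ 68.56 ⇒ 69.
Sub-indices: CO→64, SO₂→244, O₃→45, PM2.5→203, PM10→69. Ranked high→low: 244, 203, 69, 64, 45. Second-highest sub-index = 203.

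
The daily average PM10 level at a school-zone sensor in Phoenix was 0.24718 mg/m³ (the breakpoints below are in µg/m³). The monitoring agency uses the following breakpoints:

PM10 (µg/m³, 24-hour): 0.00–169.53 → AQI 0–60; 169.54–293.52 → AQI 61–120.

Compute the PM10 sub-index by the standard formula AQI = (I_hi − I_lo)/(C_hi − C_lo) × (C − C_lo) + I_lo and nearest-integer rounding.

Convert: 0.24718 mg/m³ = 247.18 µg/m³.
PM10 247.18: bracket 169.54–293.52 → index 61–120; slope 59/123.98, offset 77.64.
AQI = 61 + 59/123.98·77.64 ≈ 97.95 ⇒ 98.

98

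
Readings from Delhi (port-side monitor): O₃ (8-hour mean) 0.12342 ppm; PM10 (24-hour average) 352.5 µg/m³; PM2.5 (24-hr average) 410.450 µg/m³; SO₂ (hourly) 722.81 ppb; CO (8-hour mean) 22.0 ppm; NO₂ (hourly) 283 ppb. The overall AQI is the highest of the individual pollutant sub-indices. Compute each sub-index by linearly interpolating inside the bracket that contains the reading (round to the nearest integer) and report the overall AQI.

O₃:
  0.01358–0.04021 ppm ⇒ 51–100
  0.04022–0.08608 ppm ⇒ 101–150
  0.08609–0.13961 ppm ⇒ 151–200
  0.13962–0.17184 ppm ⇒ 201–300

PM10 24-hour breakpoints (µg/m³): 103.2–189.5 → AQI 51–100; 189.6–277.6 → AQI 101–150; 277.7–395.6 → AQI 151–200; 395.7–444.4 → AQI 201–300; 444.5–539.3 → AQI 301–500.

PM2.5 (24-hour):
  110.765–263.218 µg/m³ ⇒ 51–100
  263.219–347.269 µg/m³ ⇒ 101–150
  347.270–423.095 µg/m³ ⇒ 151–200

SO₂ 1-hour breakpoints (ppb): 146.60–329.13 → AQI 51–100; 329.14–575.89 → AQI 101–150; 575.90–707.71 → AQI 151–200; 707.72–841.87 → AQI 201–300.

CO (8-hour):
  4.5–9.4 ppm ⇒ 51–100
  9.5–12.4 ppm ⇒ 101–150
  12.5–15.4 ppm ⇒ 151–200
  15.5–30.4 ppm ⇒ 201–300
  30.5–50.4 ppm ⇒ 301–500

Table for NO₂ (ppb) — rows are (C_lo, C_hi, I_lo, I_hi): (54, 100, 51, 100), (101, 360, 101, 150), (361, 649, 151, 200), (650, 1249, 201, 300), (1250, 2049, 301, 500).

244

O₃ 0.12342: bracket 0.08609–0.13961 → index 151–200; slope 49/0.05352, offset 0.03733.
AQI = 151 + 49/0.05352·0.03733 ≈ 185.18 ⇒ 185.
PM10: row 277.7–395.6 (AQI 151–200). (200−151)·(352.5−277.7)/(395.6−277.7) + 151 = 49·74.8/117.9 + 151 ≈ 182.09 → 182.
PM2.5: row 347.270–423.095 (AQI 151–200). (200−151)·(410.450−347.270)/(423.095−347.270) + 151 = 49·63.180/75.825 + 151 ≈ 191.83 → 192.
SO₂: row 707.72–841.87 (AQI 201–300). (300−201)·(722.81−707.72)/(841.87−707.72) + 201 = 99·15.09/134.15 + 201 ≈ 212.14 → 212.
CO: 22.0 ∈ [15.5, 30.4] ↔ index [201, 300].
201 + (22.0−15.5)·(300−201)/(30.4−15.5) = 201 + 6.5·99/14.9 ≈ 244.19, so AQI = 244.
NO₂: 283 ∈ [101, 360] ↔ index [101, 150].
101 + (283−101)·(150−101)/(360−101) = 101 + 182·49/259 ≈ 135.43, so AQI = 135.
Sub-indices: O₃→185, PM10→182, PM2.5→192, SO₂→212, CO→244, NO₂→135. Overall AQI = max = 244; dominant pollutant is CO.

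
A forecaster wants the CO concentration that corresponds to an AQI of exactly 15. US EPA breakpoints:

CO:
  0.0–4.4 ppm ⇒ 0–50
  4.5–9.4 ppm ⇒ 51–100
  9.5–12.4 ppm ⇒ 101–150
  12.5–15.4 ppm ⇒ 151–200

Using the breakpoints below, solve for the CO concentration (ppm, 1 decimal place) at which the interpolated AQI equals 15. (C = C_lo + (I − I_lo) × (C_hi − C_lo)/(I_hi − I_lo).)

AQI 15 lies in the 0–50 band, which corresponds to 0.0–4.4 ppm.
C = 0.0 + (15−0)×(4.4−0.0)/(50−0) = 0.0 + 15×4.4/50 ≈ 1.320 ppm → 1.3 ppm to 1 dp.

1.3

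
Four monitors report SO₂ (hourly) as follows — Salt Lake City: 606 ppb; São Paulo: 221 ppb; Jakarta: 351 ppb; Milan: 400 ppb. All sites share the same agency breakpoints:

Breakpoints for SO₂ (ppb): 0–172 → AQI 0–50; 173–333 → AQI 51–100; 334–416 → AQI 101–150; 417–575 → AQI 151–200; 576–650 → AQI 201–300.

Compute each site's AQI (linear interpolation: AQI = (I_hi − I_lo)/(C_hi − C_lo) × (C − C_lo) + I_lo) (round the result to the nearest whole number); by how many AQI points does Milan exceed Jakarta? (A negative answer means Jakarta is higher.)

29

Salt Lake City: row 576–650 (AQI 201–300). (300−201)·(606−576)/(650−576) + 201 = 99·30/74 + 201 ≈ 241.14 → 241.
São Paulo 221: bracket 173–333 → index 51–100; slope 49/160, offset 48.
AQI = 51 + 49/160·48 ≈ 65.70 ⇒ 66.
Jakarta: 351 ∈ [334, 416] ↔ index [101, 150].
101 + (351−334)·(150−101)/(416−334) = 101 + 17·49/82 ≈ 111.16, so AQI = 111.
Milan: row 334–416 (AQI 101–150). (150−101)·(400−334)/(416−334) + 101 = 49·66/82 + 101 ≈ 140.44 → 140.
AQIs: Salt Lake City=241, São Paulo=66, Jakarta=111, Milan=140. Milan (140) − Jakarta (111) = 29.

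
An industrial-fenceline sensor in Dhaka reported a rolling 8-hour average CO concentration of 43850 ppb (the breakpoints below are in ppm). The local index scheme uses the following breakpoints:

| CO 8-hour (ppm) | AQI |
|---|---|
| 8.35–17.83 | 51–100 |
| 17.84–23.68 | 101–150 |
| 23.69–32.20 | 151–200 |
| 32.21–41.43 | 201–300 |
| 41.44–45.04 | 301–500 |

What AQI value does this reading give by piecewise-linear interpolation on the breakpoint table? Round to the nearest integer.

Convert: 43850 ppb = 43.85 ppm.
CO: row 41.44–45.04 (AQI 301–500). (500−301)·(43.85−41.44)/(45.04−41.44) + 301 = 199·2.41/3.60 + 301 ≈ 434.22 → 434.
AQI 434 falls in the Hazardous category.

434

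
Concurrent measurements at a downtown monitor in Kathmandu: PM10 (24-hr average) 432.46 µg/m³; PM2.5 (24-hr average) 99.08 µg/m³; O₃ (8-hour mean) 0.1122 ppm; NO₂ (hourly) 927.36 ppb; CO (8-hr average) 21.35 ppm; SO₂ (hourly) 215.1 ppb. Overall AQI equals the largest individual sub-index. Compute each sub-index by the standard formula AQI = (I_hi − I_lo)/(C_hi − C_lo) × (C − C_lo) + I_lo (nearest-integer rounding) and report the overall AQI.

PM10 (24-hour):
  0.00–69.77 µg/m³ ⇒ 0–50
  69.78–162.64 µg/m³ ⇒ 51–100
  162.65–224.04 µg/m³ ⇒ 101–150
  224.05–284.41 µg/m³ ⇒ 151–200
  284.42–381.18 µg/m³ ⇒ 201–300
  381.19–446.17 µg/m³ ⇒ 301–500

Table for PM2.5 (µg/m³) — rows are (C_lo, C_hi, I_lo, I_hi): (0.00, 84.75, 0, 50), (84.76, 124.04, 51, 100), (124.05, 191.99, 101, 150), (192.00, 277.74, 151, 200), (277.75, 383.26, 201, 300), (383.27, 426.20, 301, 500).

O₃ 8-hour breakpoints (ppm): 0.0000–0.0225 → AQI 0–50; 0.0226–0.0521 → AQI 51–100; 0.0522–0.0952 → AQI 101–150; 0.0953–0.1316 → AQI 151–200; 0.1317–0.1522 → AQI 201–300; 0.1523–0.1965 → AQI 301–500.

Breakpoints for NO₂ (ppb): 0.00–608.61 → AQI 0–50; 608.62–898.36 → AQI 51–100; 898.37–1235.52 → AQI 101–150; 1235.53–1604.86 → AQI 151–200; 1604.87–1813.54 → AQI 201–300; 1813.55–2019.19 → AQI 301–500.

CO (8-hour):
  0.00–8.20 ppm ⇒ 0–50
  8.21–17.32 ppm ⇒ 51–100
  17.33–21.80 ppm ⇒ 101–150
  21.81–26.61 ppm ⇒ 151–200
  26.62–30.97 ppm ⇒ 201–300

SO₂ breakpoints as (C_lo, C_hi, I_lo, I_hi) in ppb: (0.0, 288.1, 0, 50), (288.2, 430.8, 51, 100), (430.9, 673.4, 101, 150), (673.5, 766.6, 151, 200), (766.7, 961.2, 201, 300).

PM10: row 381.19–446.17 (AQI 301–500). (500−301)·(432.46−381.19)/(446.17−381.19) + 301 = 199·51.27/64.98 + 301 ≈ 458.01 → 458.
PM2.5: row 84.76–124.04 (AQI 51–100). (100−51)·(99.08−84.76)/(124.04−84.76) + 51 = 49·14.32/39.28 + 51 ≈ 68.86 → 69.
O₃: 0.1122 lies in 0.0953–0.1316, so I_lo=151, I_hi=200, C_lo=0.0953, C_hi=0.1316.
(200−151)/(0.1316−0.0953) × (0.1122−0.0953) + 151 = 49/0.0363 × 0.0169 + 151 ≈ 173.81 → 174.
NO₂: 927.36 lies in 898.37–1235.52, so I_lo=101, I_hi=150, C_lo=898.37, C_hi=1235.52.
(150−101)/(1235.52−898.37) × (927.36−898.37) + 101 = 49/337.15 × 28.99 + 101 ≈ 105.21 → 105.
CO: 21.35 lies in 17.33–21.80, so I_lo=101, I_hi=150, C_lo=17.33, C_hi=21.80.
(150−101)/(21.80−17.33) × (21.35−17.33) + 101 = 49/4.47 × 4.02 + 101 ≈ 145.07 → 145.
SO₂: 215.1 ∈ [0.0, 288.1] ↔ index [0, 50].
0 + (215.1−0.0)·(50−0)/(288.1−0.0) = 0 + 215.1·50/288.1 ≈ 37.33, so AQI = 37.
Sub-indices: PM10→458, PM2.5→69, O₃→174, NO₂→105, CO→145, SO₂→37. Overall AQI = max = 458; dominant pollutant is PM10.

458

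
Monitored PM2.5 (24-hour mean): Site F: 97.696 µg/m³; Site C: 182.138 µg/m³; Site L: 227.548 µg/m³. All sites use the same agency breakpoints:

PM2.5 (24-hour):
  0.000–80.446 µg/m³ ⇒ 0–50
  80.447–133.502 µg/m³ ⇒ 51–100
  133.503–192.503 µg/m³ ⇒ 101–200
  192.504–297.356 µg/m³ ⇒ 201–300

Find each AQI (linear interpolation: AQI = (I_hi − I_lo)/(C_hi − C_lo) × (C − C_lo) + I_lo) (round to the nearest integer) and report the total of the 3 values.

484

Site F: 97.696 lies in 80.447–133.502, so I_lo=51, I_hi=100, C_lo=80.447, C_hi=133.502.
(100−51)/(133.502−80.447) × (97.696−80.447) + 51 = 49/53.055 × 17.249 + 51 ≈ 66.93 → 67.
Site C 182.138: bracket 133.503–192.503 → index 101–200; slope 99/59.000, offset 48.635.
AQI = 101 + 99/59.000·48.635 ≈ 182.61 ⇒ 183.
Site L: row 192.504–297.356 (AQI 201–300). (300−201)·(227.548−192.504)/(297.356−192.504) + 201 = 99·35.044/104.852 + 201 ≈ 234.09 → 234.
AQIs: Site F=67, Site C=183, Site L=234. Sum = 67 + 183 + 234 = 484.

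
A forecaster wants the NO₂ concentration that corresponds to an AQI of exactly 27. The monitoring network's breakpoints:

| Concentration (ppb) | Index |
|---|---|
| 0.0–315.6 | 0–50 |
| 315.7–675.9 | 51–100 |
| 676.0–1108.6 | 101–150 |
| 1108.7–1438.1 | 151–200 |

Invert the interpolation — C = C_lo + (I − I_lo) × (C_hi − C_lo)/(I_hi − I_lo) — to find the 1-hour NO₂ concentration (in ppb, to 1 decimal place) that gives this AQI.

AQI 27 lies in the 0–50 band, which corresponds to 0.0–315.6 ppb.
C = 0.0 + (27−0)×(315.6−0.0)/(50−0) = 0.0 + 27×315.6/50 ≈ 170.424 ppb → 170.4 ppb to 1 dp.

170.4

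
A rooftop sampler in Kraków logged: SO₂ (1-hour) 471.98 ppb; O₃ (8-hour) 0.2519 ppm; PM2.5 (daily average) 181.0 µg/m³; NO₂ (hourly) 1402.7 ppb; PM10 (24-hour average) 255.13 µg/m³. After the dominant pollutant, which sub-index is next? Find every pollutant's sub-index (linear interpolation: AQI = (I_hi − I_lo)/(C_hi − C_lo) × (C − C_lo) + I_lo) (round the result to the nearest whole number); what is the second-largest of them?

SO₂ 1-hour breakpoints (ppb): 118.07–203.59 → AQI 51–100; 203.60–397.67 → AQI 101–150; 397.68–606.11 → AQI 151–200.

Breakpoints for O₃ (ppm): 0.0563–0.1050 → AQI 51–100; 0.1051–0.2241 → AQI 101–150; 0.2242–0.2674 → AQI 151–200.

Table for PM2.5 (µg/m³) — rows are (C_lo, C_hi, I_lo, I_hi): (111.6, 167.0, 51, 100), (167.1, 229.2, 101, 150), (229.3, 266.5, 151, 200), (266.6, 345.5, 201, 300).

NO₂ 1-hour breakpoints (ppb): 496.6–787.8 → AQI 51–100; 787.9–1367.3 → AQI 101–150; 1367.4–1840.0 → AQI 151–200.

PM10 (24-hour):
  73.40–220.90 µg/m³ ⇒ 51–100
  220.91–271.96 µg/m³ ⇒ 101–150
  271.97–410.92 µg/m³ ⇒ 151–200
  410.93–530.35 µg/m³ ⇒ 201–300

168

SO₂: 471.98 lies in 397.68–606.11, so I_lo=151, I_hi=200, C_lo=397.68, C_hi=606.11.
(200−151)/(606.11−397.68) × (471.98−397.68) + 151 = 49/208.43 × 74.30 + 151 ≈ 168.47 → 168.
O₃: 0.2519 lies in 0.2242–0.2674, so I_lo=151, I_hi=200, C_lo=0.2242, C_hi=0.2674.
(200−151)/(0.2674−0.2242) × (0.2519−0.2242) + 151 = 49/0.0432 × 0.0277 + 151 ≈ 182.42 → 182.
PM2.5: 181.0 lies in 167.1–229.2, so I_lo=101, I_hi=150, C_lo=167.1, C_hi=229.2.
(150−101)/(229.2−167.1) × (181.0−167.1) + 101 = 49/62.1 × 13.9 + 101 ≈ 111.97 → 112.
NO₂ 1402.7: bracket 1367.4–1840.0 → index 151–200; slope 49/472.6, offset 35.3.
AQI = 151 + 49/472.6·35.3 ≈ 154.66 ⇒ 155.
PM10 255.13: bracket 220.91–271.96 → index 101–150; slope 49/51.05, offset 34.22.
AQI = 101 + 49/51.05·34.22 ≈ 133.85 ⇒ 134.
Sub-indices: SO₂→168, O₃→182, PM2.5→112, NO₂→155, PM10→134. Ranked high→low: 182, 168, 155, 134, 112. Second-highest sub-index = 168.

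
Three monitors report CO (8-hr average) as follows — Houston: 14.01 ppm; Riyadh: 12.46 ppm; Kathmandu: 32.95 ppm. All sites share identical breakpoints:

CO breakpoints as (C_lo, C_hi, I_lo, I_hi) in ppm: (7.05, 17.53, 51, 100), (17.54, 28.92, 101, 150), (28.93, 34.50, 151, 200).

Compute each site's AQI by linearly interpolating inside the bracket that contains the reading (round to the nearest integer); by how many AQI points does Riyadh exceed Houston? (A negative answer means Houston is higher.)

Houston: 14.01 ∈ [7.05, 17.53] ↔ index [51, 100].
51 + (14.01−7.05)·(100−51)/(17.53−7.05) = 51 + 6.96·49/10.48 ≈ 83.54, so AQI = 84.
Riyadh: 12.46 lies in 7.05–17.53, so I_lo=51, I_hi=100, C_lo=7.05, C_hi=17.53.
(100−51)/(17.53−7.05) × (12.46−7.05) + 51 = 49/10.48 × 5.41 + 51 ≈ 76.29 → 76.
Kathmandu: 32.95 lies in 28.93–34.50, so I_lo=151, I_hi=200, C_lo=28.93, C_hi=34.50.
(200−151)/(34.50−28.93) × (32.95−28.93) + 151 = 49/5.57 × 4.02 + 151 ≈ 186.36 → 186.
AQIs: Houston=84, Riyadh=76, Kathmandu=186. Riyadh (76) − Houston (84) = -8.

-8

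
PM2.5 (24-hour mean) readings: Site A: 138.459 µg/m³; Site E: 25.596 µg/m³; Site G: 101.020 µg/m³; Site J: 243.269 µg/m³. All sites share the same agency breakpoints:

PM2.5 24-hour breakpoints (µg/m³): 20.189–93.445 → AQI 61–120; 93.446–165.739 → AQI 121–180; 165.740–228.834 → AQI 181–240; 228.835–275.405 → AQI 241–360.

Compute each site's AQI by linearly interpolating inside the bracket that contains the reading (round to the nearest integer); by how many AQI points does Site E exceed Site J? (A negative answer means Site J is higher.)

Site A: 138.459 ∈ [93.446, 165.739] ↔ index [121, 180].
121 + (138.459−93.446)·(180−121)/(165.739−93.446) = 121 + 45.013·59/72.293 ≈ 157.74, so AQI = 158.
Site E: 25.596 ∈ [20.189, 93.445] ↔ index [61, 120].
61 + (25.596−20.189)·(120−61)/(93.445−20.189) = 61 + 5.407·59/73.256 ≈ 65.35, so AQI = 65.
Site G: 101.020 lies in 93.446–165.739, so I_lo=121, I_hi=180, C_lo=93.446, C_hi=165.739.
(180−121)/(165.739−93.446) × (101.020−93.446) + 121 = 59/72.293 × 7.574 + 121 ≈ 127.18 → 127.
Site J 243.269: bracket 228.835–275.405 → index 241–360; slope 119/46.570, offset 14.434.
AQI = 241 + 119/46.570·14.434 ≈ 277.88 ⇒ 278.
AQIs: Site A=158, Site E=65, Site G=127, Site J=278. Site E (65) − Site J (278) = -213.

-213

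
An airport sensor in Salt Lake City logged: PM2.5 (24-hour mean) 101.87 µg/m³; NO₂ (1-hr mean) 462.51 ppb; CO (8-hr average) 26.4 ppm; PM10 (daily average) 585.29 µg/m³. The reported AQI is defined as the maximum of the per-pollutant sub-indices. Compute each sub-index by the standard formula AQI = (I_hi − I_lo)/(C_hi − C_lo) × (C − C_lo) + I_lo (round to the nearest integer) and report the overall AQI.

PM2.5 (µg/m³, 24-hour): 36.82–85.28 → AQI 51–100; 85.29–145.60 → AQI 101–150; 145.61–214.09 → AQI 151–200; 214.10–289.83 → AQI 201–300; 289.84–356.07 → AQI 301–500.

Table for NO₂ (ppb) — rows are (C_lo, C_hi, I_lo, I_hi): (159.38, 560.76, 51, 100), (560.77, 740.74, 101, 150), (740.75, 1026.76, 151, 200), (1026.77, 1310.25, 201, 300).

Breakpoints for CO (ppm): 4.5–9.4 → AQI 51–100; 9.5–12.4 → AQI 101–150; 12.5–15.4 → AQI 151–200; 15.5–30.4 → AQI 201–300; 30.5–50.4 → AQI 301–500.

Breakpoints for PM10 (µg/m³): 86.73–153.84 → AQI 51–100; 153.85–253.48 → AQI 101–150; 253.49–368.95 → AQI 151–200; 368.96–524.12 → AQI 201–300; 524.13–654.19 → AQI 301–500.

PM2.5: row 85.29–145.60 (AQI 101–150). (150−101)·(101.87−85.29)/(145.60−85.29) + 101 = 49·16.58/60.31 + 101 ≈ 114.47 → 114.
NO₂: row 159.38–560.76 (AQI 51–100). (100−51)·(462.51−159.38)/(560.76−159.38) + 51 = 49·303.13/401.38 + 51 ≈ 88.01 → 88.
CO: row 15.5–30.4 (AQI 201–300). (300−201)·(26.4−15.5)/(30.4−15.5) + 201 = 99·10.9/14.9 + 201 ≈ 273.42 → 273.
PM10: 585.29 ∈ [524.13, 654.19] ↔ index [301, 500].
301 + (585.29−524.13)·(500−301)/(654.19−524.13) = 301 + 61.16·199/130.06 ≈ 394.58, so AQI = 395.
Sub-indices: PM2.5→114, NO₂→88, CO→273, PM10→395. Overall AQI = max = 395; dominant pollutant is PM10.

395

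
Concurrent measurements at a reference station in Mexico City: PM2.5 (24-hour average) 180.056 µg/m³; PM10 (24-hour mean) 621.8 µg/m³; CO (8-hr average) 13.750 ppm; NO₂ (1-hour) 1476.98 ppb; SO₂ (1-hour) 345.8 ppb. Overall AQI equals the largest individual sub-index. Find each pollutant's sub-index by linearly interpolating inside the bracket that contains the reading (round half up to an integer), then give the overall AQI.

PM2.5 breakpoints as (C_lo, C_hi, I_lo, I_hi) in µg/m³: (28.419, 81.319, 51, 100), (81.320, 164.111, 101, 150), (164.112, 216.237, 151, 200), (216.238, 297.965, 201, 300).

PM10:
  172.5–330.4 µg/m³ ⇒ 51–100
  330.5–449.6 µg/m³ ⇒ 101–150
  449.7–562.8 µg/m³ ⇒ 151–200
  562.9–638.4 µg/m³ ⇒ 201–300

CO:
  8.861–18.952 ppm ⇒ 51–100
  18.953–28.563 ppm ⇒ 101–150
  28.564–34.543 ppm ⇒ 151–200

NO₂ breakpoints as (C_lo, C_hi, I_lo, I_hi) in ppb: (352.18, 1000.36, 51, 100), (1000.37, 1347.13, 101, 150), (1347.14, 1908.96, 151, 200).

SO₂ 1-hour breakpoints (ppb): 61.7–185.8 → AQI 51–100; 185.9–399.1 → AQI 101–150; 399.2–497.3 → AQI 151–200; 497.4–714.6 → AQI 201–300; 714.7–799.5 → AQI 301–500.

278

PM2.5: 180.056 ∈ [164.112, 216.237] ↔ index [151, 200].
151 + (180.056−164.112)·(200−151)/(216.237−164.112) = 151 + 15.944·49/52.125 ≈ 165.99, so AQI = 166.
PM10: row 562.9–638.4 (AQI 201–300). (300−201)·(621.8−562.9)/(638.4−562.9) + 201 = 99·58.9/75.5 + 201 ≈ 278.23 → 278.
CO: row 8.861–18.952 (AQI 51–100). (100−51)·(13.750−8.861)/(18.952−8.861) + 51 = 49·4.889/10.091 + 51 ≈ 74.74 → 75.
NO₂: 1476.98 lies in 1347.14–1908.96, so I_lo=151, I_hi=200, C_lo=1347.14, C_hi=1908.96.
(200−151)/(1908.96−1347.14) × (1476.98−1347.14) + 151 = 49/561.82 × 129.84 + 151 ≈ 162.32 → 162.
SO₂ 345.8: bracket 185.9–399.1 → index 101–150; slope 49/213.2, offset 159.9.
AQI = 101 + 49/213.2·159.9 ≈ 137.75 ⇒ 138.
Sub-indices: PM2.5→166, PM10→278, CO→75, NO₂→162, SO₂→138. Overall AQI = max = 278; dominant pollutant is PM10.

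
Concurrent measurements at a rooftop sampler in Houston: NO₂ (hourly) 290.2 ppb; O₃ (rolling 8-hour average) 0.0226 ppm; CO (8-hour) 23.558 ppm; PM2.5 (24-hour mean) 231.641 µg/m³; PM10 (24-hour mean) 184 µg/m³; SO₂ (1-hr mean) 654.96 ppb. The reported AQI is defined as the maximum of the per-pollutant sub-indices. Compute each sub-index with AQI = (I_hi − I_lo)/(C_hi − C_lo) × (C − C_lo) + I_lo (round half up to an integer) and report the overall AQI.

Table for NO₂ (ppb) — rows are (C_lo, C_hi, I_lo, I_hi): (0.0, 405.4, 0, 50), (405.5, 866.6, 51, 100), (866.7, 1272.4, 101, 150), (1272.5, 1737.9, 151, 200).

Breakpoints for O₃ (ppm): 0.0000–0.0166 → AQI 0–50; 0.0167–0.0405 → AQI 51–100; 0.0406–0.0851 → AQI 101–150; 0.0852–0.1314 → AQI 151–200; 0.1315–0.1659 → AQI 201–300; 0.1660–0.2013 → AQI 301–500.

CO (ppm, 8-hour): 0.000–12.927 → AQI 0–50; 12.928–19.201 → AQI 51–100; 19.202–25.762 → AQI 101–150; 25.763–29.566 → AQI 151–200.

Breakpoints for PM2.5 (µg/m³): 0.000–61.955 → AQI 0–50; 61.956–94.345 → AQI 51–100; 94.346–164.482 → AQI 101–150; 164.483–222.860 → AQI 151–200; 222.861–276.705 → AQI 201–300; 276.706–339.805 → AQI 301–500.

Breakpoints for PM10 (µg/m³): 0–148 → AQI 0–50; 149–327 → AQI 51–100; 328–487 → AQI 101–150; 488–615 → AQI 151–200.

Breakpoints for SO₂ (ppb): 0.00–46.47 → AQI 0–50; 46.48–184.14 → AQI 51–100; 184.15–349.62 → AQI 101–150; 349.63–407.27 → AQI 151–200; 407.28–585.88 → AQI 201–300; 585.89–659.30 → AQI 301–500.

488

NO₂: row 0.0–405.4 (AQI 0–50). (50−0)·(290.2−0.0)/(405.4−0.0) + 0 = 50·290.2/405.4 + 0 ≈ 35.79 → 36.
O₃: row 0.0167–0.0405 (AQI 51–100). (100−51)·(0.0226−0.0167)/(0.0405−0.0167) + 51 = 49·0.0059/0.0238 + 51 ≈ 63.15 → 63.
CO: row 19.202–25.762 (AQI 101–150). (150−101)·(23.558−19.202)/(25.762−19.202) + 101 = 49·4.356/6.560 + 101 ≈ 133.54 → 134.
PM2.5: 231.641 lies in 222.861–276.705, so I_lo=201, I_hi=300, C_lo=222.861, C_hi=276.705.
(300−201)/(276.705−222.861) × (231.641−222.861) + 201 = 99/53.844 × 8.780 + 201 ≈ 217.14 → 217.
PM10 184: bracket 149–327 → index 51–100; slope 49/178, offset 35.
AQI = 51 + 49/178·35 ≈ 60.63 ⇒ 61.
SO₂: row 585.89–659.30 (AQI 301–500). (500−301)·(654.96−585.89)/(659.30−585.89) + 301 = 199·69.07/73.41 + 301 ≈ 488.24 → 488.
Sub-indices: NO₂→36, O₃→63, CO→134, PM2.5→217, PM10→61, SO₂→488. Overall AQI = max = 488; dominant pollutant is SO₂.
AQI 488: Hazardous.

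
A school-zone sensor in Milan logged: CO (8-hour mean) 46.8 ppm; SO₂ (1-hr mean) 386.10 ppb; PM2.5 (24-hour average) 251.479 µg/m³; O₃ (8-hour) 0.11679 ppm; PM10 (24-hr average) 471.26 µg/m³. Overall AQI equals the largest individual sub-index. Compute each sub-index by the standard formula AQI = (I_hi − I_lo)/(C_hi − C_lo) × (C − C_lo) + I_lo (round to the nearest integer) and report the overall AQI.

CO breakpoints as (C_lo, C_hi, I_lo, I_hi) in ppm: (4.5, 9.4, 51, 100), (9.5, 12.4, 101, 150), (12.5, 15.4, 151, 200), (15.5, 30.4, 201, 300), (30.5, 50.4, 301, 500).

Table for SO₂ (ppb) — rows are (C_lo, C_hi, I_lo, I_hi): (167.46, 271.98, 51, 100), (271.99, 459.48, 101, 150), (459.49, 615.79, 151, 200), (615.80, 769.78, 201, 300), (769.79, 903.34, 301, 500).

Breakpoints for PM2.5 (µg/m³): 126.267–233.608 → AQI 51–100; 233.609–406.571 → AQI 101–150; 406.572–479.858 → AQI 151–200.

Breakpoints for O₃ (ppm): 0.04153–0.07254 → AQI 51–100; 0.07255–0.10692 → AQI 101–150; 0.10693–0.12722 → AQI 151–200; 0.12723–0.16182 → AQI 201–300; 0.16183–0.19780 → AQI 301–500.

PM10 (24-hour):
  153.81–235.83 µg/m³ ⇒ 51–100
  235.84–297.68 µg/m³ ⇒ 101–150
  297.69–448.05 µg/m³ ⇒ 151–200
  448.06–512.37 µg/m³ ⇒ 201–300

464

CO 46.8: bracket 30.5–50.4 → index 301–500; slope 199/19.9, offset 16.3.
AQI = 301 + 199/19.9·16.3 ≈ 464.00 ⇒ 464.
SO₂ 386.10: bracket 271.99–459.48 → index 101–150; slope 49/187.49, offset 114.11.
AQI = 101 + 49/187.49·114.11 ≈ 130.82 ⇒ 131.
PM2.5: 251.479 ∈ [233.609, 406.571] ↔ index [101, 150].
101 + (251.479−233.609)·(150−101)/(406.571−233.609) = 101 + 17.870·49/172.962 ≈ 106.06, so AQI = 106.
O₃ 0.11679: bracket 0.10693–0.12722 → index 151–200; slope 49/0.02029, offset 0.00986.
AQI = 151 + 49/0.02029·0.00986 ≈ 174.81 ⇒ 175.
PM10 471.26: bracket 448.06–512.37 → index 201–300; slope 99/64.31, offset 23.20.
AQI = 201 + 99/64.31·23.20 ≈ 236.71 ⇒ 237.
Sub-indices: CO→464, SO₂→131, PM2.5→106, O₃→175, PM10→237. Overall AQI = max = 464; dominant pollutant is CO.
AQI 464: Hazardous.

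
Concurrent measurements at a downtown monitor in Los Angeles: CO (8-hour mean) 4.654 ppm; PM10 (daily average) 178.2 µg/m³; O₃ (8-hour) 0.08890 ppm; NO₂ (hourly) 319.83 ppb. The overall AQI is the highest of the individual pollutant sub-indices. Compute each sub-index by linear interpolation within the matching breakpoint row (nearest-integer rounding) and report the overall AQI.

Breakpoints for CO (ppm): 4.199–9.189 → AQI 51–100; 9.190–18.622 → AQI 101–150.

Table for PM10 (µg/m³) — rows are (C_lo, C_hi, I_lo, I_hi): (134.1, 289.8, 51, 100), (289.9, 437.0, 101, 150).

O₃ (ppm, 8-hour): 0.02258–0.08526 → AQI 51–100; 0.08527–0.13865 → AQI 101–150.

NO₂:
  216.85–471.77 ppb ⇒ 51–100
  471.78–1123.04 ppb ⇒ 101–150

CO: row 4.199–9.189 (AQI 51–100). (100−51)·(4.654−4.199)/(9.189−4.199) + 51 = 49·0.455/4.990 + 51 ≈ 55.47 → 55.
PM10: 178.2 ∈ [134.1, 289.8] ↔ index [51, 100].
51 + (178.2−134.1)·(100−51)/(289.8−134.1) = 51 + 44.1·49/155.7 ≈ 64.88, so AQI = 65.
O₃: 0.08890 ∈ [0.08527, 0.13865] ↔ index [101, 150].
101 + (0.08890−0.08527)·(150−101)/(0.13865−0.08527) = 101 + 0.00363·49/0.05338 ≈ 104.33, so AQI = 104.
NO₂: 319.83 ∈ [216.85, 471.77] ↔ index [51, 100].
51 + (319.83−216.85)·(100−51)/(471.77−216.85) = 51 + 102.98·49/254.92 ≈ 70.79, so AQI = 71.
Sub-indices: CO→55, PM10→65, O₃→104, NO₂→71. Overall AQI = max = 104; dominant pollutant is O₃.

104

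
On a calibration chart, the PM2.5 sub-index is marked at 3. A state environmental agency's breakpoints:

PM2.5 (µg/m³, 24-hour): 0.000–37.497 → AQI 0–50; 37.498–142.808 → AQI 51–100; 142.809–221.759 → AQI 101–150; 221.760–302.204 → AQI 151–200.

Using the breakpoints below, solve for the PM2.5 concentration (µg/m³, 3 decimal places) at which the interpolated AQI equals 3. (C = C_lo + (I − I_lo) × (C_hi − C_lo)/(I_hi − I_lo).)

AQI 3 lies in the 0–50 band, which corresponds to 0.000–37.497 µg/m³.
C = 0.000 + (3−0)×(37.497−0.000)/(50−0) = 0.000 + 3×37.497/50 ≈ 2.24982 µg/m³ → 2.250 µg/m³ to 3 dp.

2.250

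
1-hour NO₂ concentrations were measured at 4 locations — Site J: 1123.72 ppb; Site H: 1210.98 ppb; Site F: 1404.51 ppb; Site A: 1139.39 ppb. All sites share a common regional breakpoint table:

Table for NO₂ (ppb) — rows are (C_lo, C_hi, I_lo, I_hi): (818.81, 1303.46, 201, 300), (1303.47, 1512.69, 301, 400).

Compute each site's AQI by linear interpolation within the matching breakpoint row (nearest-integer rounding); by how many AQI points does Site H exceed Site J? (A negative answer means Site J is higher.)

18

Site J: row 818.81–1303.46 (AQI 201–300). (300−201)·(1123.72−818.81)/(1303.46−818.81) + 201 = 99·304.91/484.65 + 201 ≈ 263.28 → 263.
Site H: 1210.98 lies in 818.81–1303.46, so I_lo=201, I_hi=300, C_lo=818.81, C_hi=1303.46.
(300−201)/(1303.46−818.81) × (1210.98−818.81) + 201 = 99/484.65 × 392.17 + 201 ≈ 281.11 → 281.
Site F: row 1303.47–1512.69 (AQI 301–400). (400−301)·(1404.51−1303.47)/(1512.69−1303.47) + 301 = 99·101.04/209.22 + 301 ≈ 348.81 → 349.
Site A: 1139.39 ∈ [818.81, 1303.46] ↔ index [201, 300].
201 + (1139.39−818.81)·(300−201)/(1303.46−818.81) = 201 + 320.58·99/484.65 ≈ 266.49, so AQI = 266.
AQIs: Site J=263, Site H=281, Site F=349, Site A=266. Site H (281) − Site J (263) = 18.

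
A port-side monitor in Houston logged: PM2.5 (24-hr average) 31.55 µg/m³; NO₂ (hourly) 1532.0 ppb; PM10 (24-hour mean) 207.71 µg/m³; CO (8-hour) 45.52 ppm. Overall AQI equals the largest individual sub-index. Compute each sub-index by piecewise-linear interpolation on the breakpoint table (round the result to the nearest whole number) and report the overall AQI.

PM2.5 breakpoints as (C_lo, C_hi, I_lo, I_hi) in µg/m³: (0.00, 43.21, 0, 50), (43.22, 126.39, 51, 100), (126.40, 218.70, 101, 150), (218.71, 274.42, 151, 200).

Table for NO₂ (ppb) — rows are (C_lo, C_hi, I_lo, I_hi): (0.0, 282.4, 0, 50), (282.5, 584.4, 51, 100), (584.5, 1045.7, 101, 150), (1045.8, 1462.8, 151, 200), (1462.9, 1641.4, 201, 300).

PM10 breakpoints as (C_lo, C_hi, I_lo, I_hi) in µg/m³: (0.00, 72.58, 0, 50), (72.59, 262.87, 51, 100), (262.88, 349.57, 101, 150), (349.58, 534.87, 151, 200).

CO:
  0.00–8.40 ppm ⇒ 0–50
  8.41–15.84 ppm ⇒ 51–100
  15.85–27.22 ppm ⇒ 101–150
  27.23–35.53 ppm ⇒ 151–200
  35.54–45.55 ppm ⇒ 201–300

300

PM2.5: row 0.00–43.21 (AQI 0–50). (50−0)·(31.55−0.00)/(43.21−0.00) + 0 = 50·31.55/43.21 + 0 ≈ 36.51 → 37.
NO₂ 1532.0: bracket 1462.9–1641.4 → index 201–300; slope 99/178.5, offset 69.1.
AQI = 201 + 99/178.5·69.1 ≈ 239.32 ⇒ 239.
PM10: 207.71 ∈ [72.59, 262.87] ↔ index [51, 100].
51 + (207.71−72.59)·(100−51)/(262.87−72.59) = 51 + 135.12·49/190.28 ≈ 85.80, so AQI = 86.
CO 45.52: bracket 35.54–45.55 → index 201–300; slope 99/10.01, offset 9.98.
AQI = 201 + 99/10.01·9.98 ≈ 299.70 ⇒ 300.
Sub-indices: PM2.5→37, NO₂→239, PM10→86, CO→300. Overall AQI = max = 300; dominant pollutant is CO.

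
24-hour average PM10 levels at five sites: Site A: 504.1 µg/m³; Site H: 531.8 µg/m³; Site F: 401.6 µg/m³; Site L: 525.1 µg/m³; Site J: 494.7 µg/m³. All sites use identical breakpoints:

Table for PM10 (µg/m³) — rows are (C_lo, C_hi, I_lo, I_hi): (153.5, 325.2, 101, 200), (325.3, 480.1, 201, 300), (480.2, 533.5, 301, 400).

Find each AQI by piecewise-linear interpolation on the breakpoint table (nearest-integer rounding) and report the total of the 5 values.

Site A 504.1: bracket 480.2–533.5 → index 301–400; slope 99/53.3, offset 23.9.
AQI = 301 + 99/53.3·23.9 ≈ 345.39 ⇒ 345.
Site H 531.8: bracket 480.2–533.5 → index 301–400; slope 99/53.3, offset 51.6.
AQI = 301 + 99/53.3·51.6 ≈ 396.84 ⇒ 397.
Site F 401.6: bracket 325.3–480.1 → index 201–300; slope 99/154.8, offset 76.3.
AQI = 201 + 99/154.8·76.3 ≈ 249.80 ⇒ 250.
Site L: 525.1 lies in 480.2–533.5, so I_lo=301, I_hi=400, C_lo=480.2, C_hi=533.5.
(400−301)/(533.5−480.2) × (525.1−480.2) + 301 = 99/53.3 × 44.9 + 301 ≈ 384.40 → 384.
Site J: 494.7 ∈ [480.2, 533.5] ↔ index [301, 400].
301 + (494.7−480.2)·(400−301)/(533.5−480.2) = 301 + 14.5·99/53.3 ≈ 327.93, so AQI = 328.
AQIs: Site A=345, Site H=397, Site F=250, Site L=384, Site J=328. Sum = 345 + 397 + 250 + 384 + 328 = 1704.

1704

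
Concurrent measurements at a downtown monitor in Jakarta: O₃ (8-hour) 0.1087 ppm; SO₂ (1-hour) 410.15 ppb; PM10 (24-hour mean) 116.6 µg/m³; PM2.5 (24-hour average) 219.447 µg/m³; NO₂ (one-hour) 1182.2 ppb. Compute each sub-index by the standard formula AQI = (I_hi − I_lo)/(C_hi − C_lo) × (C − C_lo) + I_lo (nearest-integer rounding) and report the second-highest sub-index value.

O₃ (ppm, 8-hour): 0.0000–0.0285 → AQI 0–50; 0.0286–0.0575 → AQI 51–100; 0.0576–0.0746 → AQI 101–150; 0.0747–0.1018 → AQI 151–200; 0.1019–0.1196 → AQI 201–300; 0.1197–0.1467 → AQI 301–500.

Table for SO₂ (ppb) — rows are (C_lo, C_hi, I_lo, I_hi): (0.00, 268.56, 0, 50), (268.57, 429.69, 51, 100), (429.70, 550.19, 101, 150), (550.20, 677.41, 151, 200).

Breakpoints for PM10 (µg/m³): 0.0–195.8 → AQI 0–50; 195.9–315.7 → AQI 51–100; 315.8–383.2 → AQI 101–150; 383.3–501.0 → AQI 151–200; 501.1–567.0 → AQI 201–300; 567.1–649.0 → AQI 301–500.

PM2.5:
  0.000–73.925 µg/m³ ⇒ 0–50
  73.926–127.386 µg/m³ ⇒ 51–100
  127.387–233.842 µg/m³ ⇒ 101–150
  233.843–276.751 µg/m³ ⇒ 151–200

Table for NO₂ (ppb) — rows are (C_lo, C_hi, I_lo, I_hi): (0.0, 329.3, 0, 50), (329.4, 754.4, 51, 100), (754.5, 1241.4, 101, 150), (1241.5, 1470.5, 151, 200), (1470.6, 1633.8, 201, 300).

144

O₃: row 0.1019–0.1196 (AQI 201–300). (300−201)·(0.1087−0.1019)/(0.1196−0.1019) + 201 = 99·0.0068/0.0177 + 201 ≈ 239.03 → 239.
SO₂: 410.15 lies in 268.57–429.69, so I_lo=51, I_hi=100, C_lo=268.57, C_hi=429.69.
(100−51)/(429.69−268.57) × (410.15−268.57) + 51 = 49/161.12 × 141.58 + 51 ≈ 94.06 → 94.
PM10 116.6: bracket 0.0–195.8 → index 0–50; slope 50/195.8, offset 116.6.
AQI = 0 + 50/195.8·116.6 ≈ 29.78 ⇒ 30.
PM2.5: 219.447 lies in 127.387–233.842, so I_lo=101, I_hi=150, C_lo=127.387, C_hi=233.842.
(150−101)/(233.842−127.387) × (219.447−127.387) + 101 = 49/106.455 × 92.060 + 101 ≈ 143.37 → 143.
NO₂ 1182.2: bracket 754.5–1241.4 → index 101–150; slope 49/486.9, offset 427.7.
AQI = 101 + 49/486.9·427.7 ≈ 144.04 ⇒ 144.
Sub-indices: O₃→239, SO₂→94, PM10→30, PM2.5→143, NO₂→144. Ranked high→low: 239, 144, 143, 94, 30. Second-highest sub-index = 144.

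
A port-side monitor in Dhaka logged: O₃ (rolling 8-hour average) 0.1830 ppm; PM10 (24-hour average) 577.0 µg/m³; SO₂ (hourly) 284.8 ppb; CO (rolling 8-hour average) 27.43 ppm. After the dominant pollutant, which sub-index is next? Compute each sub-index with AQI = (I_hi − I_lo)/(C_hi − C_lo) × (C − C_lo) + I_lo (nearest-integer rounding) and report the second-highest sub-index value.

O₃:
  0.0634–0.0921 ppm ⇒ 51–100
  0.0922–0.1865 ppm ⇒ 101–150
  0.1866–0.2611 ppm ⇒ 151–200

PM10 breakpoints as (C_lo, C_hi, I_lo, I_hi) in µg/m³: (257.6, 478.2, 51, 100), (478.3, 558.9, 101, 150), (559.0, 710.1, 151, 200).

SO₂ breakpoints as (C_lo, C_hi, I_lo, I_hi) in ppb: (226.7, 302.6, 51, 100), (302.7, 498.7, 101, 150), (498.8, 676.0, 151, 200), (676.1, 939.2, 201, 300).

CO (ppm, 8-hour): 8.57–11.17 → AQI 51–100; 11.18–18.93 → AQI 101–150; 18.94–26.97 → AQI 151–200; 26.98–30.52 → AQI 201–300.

157

O₃: 0.1830 ∈ [0.0922, 0.1865] ↔ index [101, 150].
101 + (0.1830−0.0922)·(150−101)/(0.1865−0.0922) = 101 + 0.0908·49/0.0943 ≈ 148.18, so AQI = 148.
PM10 577.0: bracket 559.0–710.1 → index 151–200; slope 49/151.1, offset 18.0.
AQI = 151 + 49/151.1·18.0 ≈ 156.84 ⇒ 157.
SO₂: row 226.7–302.6 (AQI 51–100). (100−51)·(284.8−226.7)/(302.6−226.7) + 51 = 49·58.1/75.9 + 51 ≈ 88.51 → 89.
CO: row 26.98–30.52 (AQI 201–300). (300−201)·(27.43−26.98)/(30.52−26.98) + 201 = 99·0.45/3.54 + 201 ≈ 213.58 → 214.
Sub-indices: O₃→148, PM10→157, SO₂→89, CO→214. Ranked high→low: 214, 157, 148, 89. Second-highest sub-index = 157.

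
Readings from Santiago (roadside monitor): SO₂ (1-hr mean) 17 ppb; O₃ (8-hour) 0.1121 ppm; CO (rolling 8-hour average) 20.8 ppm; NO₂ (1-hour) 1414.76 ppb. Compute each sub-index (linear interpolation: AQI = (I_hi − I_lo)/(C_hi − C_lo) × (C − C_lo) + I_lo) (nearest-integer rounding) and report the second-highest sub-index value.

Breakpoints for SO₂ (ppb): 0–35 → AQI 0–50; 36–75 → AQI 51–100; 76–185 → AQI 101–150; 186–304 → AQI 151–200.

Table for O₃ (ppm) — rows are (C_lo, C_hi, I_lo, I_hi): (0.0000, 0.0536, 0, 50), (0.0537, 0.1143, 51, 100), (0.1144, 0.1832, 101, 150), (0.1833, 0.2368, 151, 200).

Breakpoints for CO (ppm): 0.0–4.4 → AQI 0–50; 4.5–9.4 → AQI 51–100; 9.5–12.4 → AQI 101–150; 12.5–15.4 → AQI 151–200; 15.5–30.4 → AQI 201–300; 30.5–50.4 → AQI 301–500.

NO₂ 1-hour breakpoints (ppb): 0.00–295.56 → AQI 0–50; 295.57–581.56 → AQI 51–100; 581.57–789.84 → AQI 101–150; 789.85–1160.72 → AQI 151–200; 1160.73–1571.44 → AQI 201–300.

SO₂: 17 ∈ [0, 35] ↔ index [0, 50].
0 + (17−0)·(50−0)/(35−0) = 0 + 17·50/35 ≈ 24.29, so AQI = 24.
O₃: 0.1121 lies in 0.0537–0.1143, so I_lo=51, I_hi=100, C_lo=0.0537, C_hi=0.1143.
(100−51)/(0.1143−0.0537) × (0.1121−0.0537) + 51 = 49/0.0606 × 0.0584 + 51 ≈ 98.22 → 98.
CO: 20.8 lies in 15.5–30.4, so I_lo=201, I_hi=300, C_lo=15.5, C_hi=30.4.
(300−201)/(30.4−15.5) × (20.8−15.5) + 201 = 99/14.9 × 5.3 + 201 ≈ 236.21 → 236.
NO₂ 1414.76: bracket 1160.73–1571.44 → index 201–300; slope 99/410.71, offset 254.03.
AQI = 201 + 99/410.71·254.03 ≈ 262.23 ⇒ 262.
Sub-indices: SO₂→24, O₃→98, CO→236, NO₂→262. Ranked high→low: 262, 236, 98, 24. Second-highest sub-index = 236.

236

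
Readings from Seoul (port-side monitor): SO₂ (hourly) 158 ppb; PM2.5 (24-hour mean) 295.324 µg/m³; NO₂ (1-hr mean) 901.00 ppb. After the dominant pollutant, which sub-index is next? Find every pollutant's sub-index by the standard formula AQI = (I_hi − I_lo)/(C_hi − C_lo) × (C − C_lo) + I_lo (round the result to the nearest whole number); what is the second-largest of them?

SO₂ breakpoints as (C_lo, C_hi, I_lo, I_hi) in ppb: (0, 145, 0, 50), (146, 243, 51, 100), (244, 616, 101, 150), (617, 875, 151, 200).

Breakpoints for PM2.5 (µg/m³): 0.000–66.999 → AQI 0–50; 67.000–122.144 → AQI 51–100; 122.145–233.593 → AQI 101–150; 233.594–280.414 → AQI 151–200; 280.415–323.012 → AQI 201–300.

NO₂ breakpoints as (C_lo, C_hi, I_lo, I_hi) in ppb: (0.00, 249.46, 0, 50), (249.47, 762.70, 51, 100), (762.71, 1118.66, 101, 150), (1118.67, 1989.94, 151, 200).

SO₂: 158 lies in 146–243, so I_lo=51, I_hi=100, C_lo=146, C_hi=243.
(100−51)/(243−146) × (158−146) + 51 = 49/97 × 12 + 51 ≈ 57.06 → 57.
PM2.5: 295.324 ∈ [280.415, 323.012] ↔ index [201, 300].
201 + (295.324−280.415)·(300−201)/(323.012−280.415) = 201 + 14.909·99/42.597 ≈ 235.65, so AQI = 236.
NO₂ 901.00: bracket 762.71–1118.66 → index 101–150; slope 49/355.95, offset 138.29.
AQI = 101 + 49/355.95·138.29 ≈ 120.04 ⇒ 120.
Sub-indices: SO₂→57, PM2.5→236, NO₂→120. Ranked high→low: 236, 120, 57. Second-highest sub-index = 120.

120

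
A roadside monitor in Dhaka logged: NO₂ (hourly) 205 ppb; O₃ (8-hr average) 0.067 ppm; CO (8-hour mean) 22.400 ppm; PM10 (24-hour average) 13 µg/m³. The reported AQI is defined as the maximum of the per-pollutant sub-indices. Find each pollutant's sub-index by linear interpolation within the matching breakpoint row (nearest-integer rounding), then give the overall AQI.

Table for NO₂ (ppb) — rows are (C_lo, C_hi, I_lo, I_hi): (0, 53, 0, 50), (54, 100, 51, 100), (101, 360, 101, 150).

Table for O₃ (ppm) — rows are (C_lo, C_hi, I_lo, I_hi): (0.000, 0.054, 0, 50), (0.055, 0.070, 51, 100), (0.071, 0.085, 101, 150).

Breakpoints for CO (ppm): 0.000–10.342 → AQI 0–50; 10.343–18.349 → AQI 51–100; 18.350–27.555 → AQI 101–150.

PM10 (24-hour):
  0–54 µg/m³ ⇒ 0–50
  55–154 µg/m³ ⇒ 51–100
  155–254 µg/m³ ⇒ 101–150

123

NO₂: row 101–360 (AQI 101–150). (150−101)·(205−101)/(360−101) + 101 = 49·104/259 + 101 ≈ 120.68 → 121.
O₃: 0.067 lies in 0.055–0.070, so I_lo=51, I_hi=100, C_lo=0.055, C_hi=0.070.
(100−51)/(0.070−0.055) × (0.067−0.055) + 51 = 49/0.015 × 0.012 + 51 ≈ 90.20 → 90.
CO: 22.400 lies in 18.350–27.555, so I_lo=101, I_hi=150, C_lo=18.350, C_hi=27.555.
(150−101)/(27.555−18.350) × (22.400−18.350) + 101 = 49/9.205 × 4.050 + 101 ≈ 122.56 → 123.
PM10: row 0–54 (AQI 0–50). (50−0)·(13−0)/(54−0) + 0 = 50·13/54 + 0 ≈ 12.04 → 12.
Sub-indices: NO₂→121, O₃→90, CO→123, PM10→12. Overall AQI = max = 123; dominant pollutant is CO.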